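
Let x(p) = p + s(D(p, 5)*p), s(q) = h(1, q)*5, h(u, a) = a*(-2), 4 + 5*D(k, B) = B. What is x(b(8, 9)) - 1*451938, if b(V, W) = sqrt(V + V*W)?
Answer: -451938 - 4*sqrt(5) ≈ -4.5195e+5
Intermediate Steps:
D(k, B) = -4/5 + B/5
h(u, a) = -2*a
s(q) = -10*q (s(q) = -2*q*5 = -10*q)
x(p) = -p (x(p) = p - 10*(-4/5 + (1/5)*5)*p = p - 10*(-4/5 + 1)*p = p - 2*p = -p)
x(b(8, 9)) - 1*451938 = -sqrt(8*(1 + 9)) - 1*451938 = -sqrt(8*10) - 451938 = -sqrt(80) - 451938 = -4*sqrt(5) - 451938 = -451938 - 4*sqrt(5)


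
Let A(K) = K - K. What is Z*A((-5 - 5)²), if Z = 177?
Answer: 0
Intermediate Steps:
A(K) = 0
Z*A((-5 - 5)²) = 177*0 = 0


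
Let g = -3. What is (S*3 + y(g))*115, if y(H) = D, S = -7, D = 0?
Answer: -2415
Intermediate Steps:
y(H) = 0
(S*3 + y(g))*115 = (-7*3 + 0)*115 = (-21 + 0)*115 = -21*115 = -2415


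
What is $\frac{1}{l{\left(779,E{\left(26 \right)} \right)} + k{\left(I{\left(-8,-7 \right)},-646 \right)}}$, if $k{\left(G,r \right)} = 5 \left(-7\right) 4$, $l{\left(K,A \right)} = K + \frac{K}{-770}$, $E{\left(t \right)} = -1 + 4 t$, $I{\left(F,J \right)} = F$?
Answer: $\frac{770}{491251} \approx 0.0015674$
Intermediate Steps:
$l{\left(K,A \right)} = \frac{769 K}{770}$ ($l{\left(K,A \right)} = K + K \left(- \frac{1}{770}\right) = K - \frac{K}{770} = \frac{769 K}{770}$)
$k{\left(G,r \right)} = -140$ ($k{\left(G,r \right)} = \left(-35\right) 4 = -140$)
$\frac{1}{l{\left(779,E{\left(26 \right)} \right)} + k{\left(I{\left(-8,-7 \right)},-646 \right)}} = \frac{1}{\frac{769}{770} \cdot 779 - 140} = \frac{1}{\frac{599051}{770} - 140} = \frac{1}{\frac{491251}{770}} = \frac{770}{491251}$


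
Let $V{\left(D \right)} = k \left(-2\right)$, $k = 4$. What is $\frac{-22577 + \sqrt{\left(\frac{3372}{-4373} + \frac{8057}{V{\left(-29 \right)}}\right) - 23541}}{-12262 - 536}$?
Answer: $\frac{22577}{12798} - \frac{i \sqrt{7511227309426}}{223862616} \approx 1.7641 - 0.012243 i$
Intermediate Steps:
$V{\left(D \right)} = -8$ ($V{\left(D \right)} = 4 \left(-2\right) = -8$)
$\frac{-22577 + \sqrt{\left(\frac{3372}{-4373} + \frac{8057}{V{\left(-29 \right)}}\right) - 23541}}{-12262 - 536} = \frac{-22577 + \sqrt{\left(\frac{3372}{-4373} + \frac{8057}{-8}\right) - 23541}}{-12262 - 536} = \frac{-22577 + \sqrt{\left(3372 \left(- \frac{1}{4373}\right) + 8057 \left(- \frac{1}{8}\right)\right) - 23541}}{-12798} = \left(-22577 + \sqrt{\left(- \frac{3372}{4373} - \frac{8057}{8}\right) - 23541}\right) \left(- \frac{1}{12798}\right) = \left(-22577 + \sqrt{- \frac{35260237}{34984} - 23541}\right) \left(- \frac{1}{12798}\right) = \left(-22577 + \sqrt{- \frac{858818581}{34984}}\right) \left(- \frac{1}{12798}\right) = \left(-22577 + \frac{i \sqrt{7511227309426}}{17492}\right) \left(- \frac{1}{12798}\right) = \frac{22577}{12798} - \frac{i \sqrt{7511227309426}}{223862616}$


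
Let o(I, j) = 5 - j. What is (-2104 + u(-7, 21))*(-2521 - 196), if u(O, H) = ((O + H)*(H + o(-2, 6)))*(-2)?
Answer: 7238088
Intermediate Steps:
u(O, H) = -2*(-1 + H)*(H + O) (u(O, H) = ((O + H)*(H + (5 - 1*6)))*(-2) = ((H + O)*(H + (5 - 6)))*(-2) = ((H + O)*(H - 1))*(-2) = ((H + O)*(-1 + H))*(-2) = ((-1 + H)*(H + O))*(-2) = -2*(-1 + H)*(H + O))
(-2104 + u(-7, 21))*(-2521 - 196) = (-2104 + (-2*21² + 2*21 + 2*(-7) - 2*21*(-7)))*(-2521 - 196) = (-2104 + (-2*441 + 42 - 14 + 294))*(-2717) = (-2104 + (-882 + 42 - 14 + 294))*(-2717) = (-2104 - 560)*(-2717) = -2664*(-2717) = 7238088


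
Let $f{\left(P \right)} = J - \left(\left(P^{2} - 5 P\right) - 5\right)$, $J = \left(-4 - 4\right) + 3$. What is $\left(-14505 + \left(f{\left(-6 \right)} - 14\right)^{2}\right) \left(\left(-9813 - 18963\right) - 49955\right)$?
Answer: $638114755$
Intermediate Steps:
$J = -5$ ($J = -8 + 3 = -5$)
$f{\left(P \right)} = - P^{2} + 5 P$ ($f{\left(P \right)} = -5 - \left(\left(P^{2} - 5 P\right) - 5\right) = -5 - \left(-5 + P^{2} - 5 P\right) = -5 + \left(5 - P^{2} + 5 P\right) = - P^{2} + 5 P$)
$\left(-14505 + \left(f{\left(-6 \right)} - 14\right)^{2}\right) \left(\left(-9813 - 18963\right) - 49955\right) = \left(-14505 + \left(- 6 \left(5 - -6\right) - 14\right)^{2}\right) \left(\left(-9813 - 18963\right) - 49955\right) = \left(-14505 + \left(- 6 \left(5 + 6\right) - 14\right)^{2}\right) \left(-28776 - 49955\right) = \left(-14505 + \left(\left(-6\right) 11 - 14\right)^{2}\right) \left(-78731\right) = \left(-14505 + \left(-66 - 14\right)^{2}\right) \left(-78731\right) = \left(-14505 + \left(-80\right)^{2}\right) \left(-78731\right) = \left(-14505 + 6400\right) \left(-78731\right) = \left(-8105\right) \left(-78731\right) = 638114755$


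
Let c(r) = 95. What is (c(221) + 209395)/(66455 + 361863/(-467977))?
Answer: 49018250865/15549524836 ≈ 3.1524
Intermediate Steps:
(c(221) + 209395)/(66455 + 361863/(-467977)) = (95 + 209395)/(66455 + 361863/(-467977)) = 209490/(66455 + 361863*(-1/467977)) = 209490/(66455 - 361863/467977) = 209490/(31099049672/467977) = 209490*(467977/31099049672) = 49018250865/15549524836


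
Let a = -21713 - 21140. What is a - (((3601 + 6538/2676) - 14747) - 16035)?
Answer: -20972405/1338 ≈ -15674.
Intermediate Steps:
a = -42853
a - (((3601 + 6538/2676) - 14747) - 16035) = -42853 - (((3601 + 6538/2676) - 14747) - 16035) = -42853 - (((3601 + 6538*(1/2676)) - 14747) - 16035) = -42853 - (((3601 + 3269/1338) - 14747) - 16035) = -42853 - ((4821407/1338 - 14747) - 16035) = -42853 - (-14910079/1338 - 16035) = -42853 - 1*(-36364909/1338) = -42853 + 36364909/1338 = -20972405/1338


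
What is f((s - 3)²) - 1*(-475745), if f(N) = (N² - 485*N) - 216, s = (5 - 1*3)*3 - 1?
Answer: 473605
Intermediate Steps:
s = 5 (s = (5 - 3)*3 - 1 = 2*3 - 1 = 6 - 1 = 5)
f(N) = -216 + N² - 485*N
f((s - 3)²) - 1*(-475745) = (-216 + ((5 - 3)²)² - 485*(5 - 3)²) - 1*(-475745) = (-216 + (2²)² - 485*2²) + 475745 = (-216 + 4² - 485*4) + 475745 = (-216 + 16 - 1940) + 475745 = -2140 + 475745 = 473605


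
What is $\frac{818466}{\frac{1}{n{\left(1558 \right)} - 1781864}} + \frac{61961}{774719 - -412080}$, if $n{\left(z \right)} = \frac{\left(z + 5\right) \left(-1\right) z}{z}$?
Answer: $- \frac{1732340074312612657}{1186799} \approx -1.4597 \cdot 10^{12}$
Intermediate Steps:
$n{\left(z \right)} = -5 - z$ ($n{\left(z \right)} = \frac{\left(5 + z\right) \left(-1\right) z}{z} = \frac{\left(-5 - z\right) z}{z} = \frac{z \left(-5 - z\right)}{z} = -5 - z$)
$\frac{818466}{\frac{1}{n{\left(1558 \right)} - 1781864}} + \frac{61961}{774719 - -412080} = \frac{818466}{\frac{1}{\left(-5 - 1558\right) - 1781864}} + \frac{61961}{774719 - -412080} = \frac{818466}{\frac{1}{\left(-5 - 1558\right) - 1781864}} + \frac{61961}{774719 + 412080} = \frac{818466}{\frac{1}{-1563 - 1781864}} + \frac{61961}{1186799} = \frac{818466}{\frac{1}{-1783427}} + 61961 \cdot \frac{1}{1186799} = \frac{818466}{- \frac{1}{1783427}} + \frac{61961}{1186799} = 818466 \left(-1783427\right) + \frac{61961}{1186799} = -1459674362982 + \frac{61961}{1186799} = - \frac{1732340074312612657}{1186799}$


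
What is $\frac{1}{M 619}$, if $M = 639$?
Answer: $\frac{1}{395541} \approx 2.5282 \cdot 10^{-6}$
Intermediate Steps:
$\frac{1}{M 619} = \frac{1}{639 \cdot 619} = \frac{1}{639} \cdot \frac{1}{619} = \frac{1}{395541}$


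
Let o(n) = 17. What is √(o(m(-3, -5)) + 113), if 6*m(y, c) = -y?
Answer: √130 ≈ 11.402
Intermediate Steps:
m(y, c) = -y/6 (m(y, c) = (-y)/6 = -y/6)
√(o(m(-3, -5)) + 113) = √(17 + 113) = √130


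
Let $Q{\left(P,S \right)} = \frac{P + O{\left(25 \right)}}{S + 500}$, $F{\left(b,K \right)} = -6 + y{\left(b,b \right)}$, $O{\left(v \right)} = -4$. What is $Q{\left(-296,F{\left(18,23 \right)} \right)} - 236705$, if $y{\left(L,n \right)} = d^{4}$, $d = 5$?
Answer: $- \frac{88291065}{373} \approx -2.3671 \cdot 10^{5}$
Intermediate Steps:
$y{\left(L,n \right)} = 625$ ($y{\left(L,n \right)} = 5^{4} = 625$)
$F{\left(b,K \right)} = 619$ ($F{\left(b,K \right)} = -6 + 625 = 619$)
$Q{\left(P,S \right)} = \frac{-4 + P}{500 + S}$ ($Q{\left(P,S \right)} = \frac{P - 4}{S + 500} = \frac{-4 + P}{500 + S}$)
$Q{\left(-296,F{\left(18,23 \right)} \right)} - 236705 = \frac{-4 - 296}{500 + 619} - 236705 = \frac{1}{1119} \left(-300\right) - 236705 = - \frac{100}{373} - 236705 = - \frac{88291065}{373}$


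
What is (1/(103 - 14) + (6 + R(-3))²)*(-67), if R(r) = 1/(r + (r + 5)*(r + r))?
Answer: -47247998/20025 ≈ -2359.4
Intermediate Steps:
R(r) = 1/(r + 2*r*(5 + r)) (R(r) = 1/(r + (5 + r)*(2*r)) = 1/(r + 2*r*(5 + r)))
(1/(103 - 14) + (6 + R(-3))²)*(-67) = (1/(103 - 14) + (6 + 1/((-3)*(11 + 2*(-3))))²)*(-67) = (1/89 + (6 - 1/(3*(11 - 6)))²)*(-67) = (1/89 + (6 - ⅓/5)²)*(-67) = (1/89 + (6 - ⅓*⅕)²)*(-67) = (1/89 + (6 - 1/15)²)*(-67) = (1/89 + (89/15)²)*(-67) = (1/89 + 7921/225)*(-67) = (705194/20025)*(-67) = -47247998/20025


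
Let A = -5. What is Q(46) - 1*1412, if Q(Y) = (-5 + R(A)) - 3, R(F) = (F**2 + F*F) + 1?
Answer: -1369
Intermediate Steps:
R(F) = 1 + 2*F**2 (R(F) = (F**2 + F**2) + 1 = 2*F**2 + 1 = 1 + 2*F**2)
Q(Y) = 43 (Q(Y) = (-5 + (1 + 2*(-5)**2)) - 3 = (-5 + (1 + 2*25)) - 3 = (-5 + (1 + 50)) - 3 = (-5 + 51) - 3 = 46 - 3 = 43)
Q(46) - 1*1412 = 43 - 1*1412 = 43 - 1412 = -1369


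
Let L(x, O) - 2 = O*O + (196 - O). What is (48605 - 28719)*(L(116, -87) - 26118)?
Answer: -363197904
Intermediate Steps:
L(x, O) = 198 + O² - O (L(x, O) = 2 + (O*O + (196 - O)) = 2 + (O² + (196 - O)) = 2 + (196 + O² - O) = 198 + O² - O)
(48605 - 28719)*(L(116, -87) - 26118) = (48605 - 28719)*((198 + (-87)² - 1*(-87)) - 26118) = 19886*((198 + 7569 + 87) - 26118) = 19886*(7854 - 26118) = 19886*(-18264) = -363197904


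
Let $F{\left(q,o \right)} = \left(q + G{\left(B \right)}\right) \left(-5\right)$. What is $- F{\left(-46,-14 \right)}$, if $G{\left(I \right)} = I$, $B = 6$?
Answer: $-200$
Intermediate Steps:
$F{\left(q,o \right)} = -30 - 5 q$ ($F{\left(q,o \right)} = \left(q + 6\right) \left(-5\right) = \left(6 + q\right) \left(-5\right) = -30 - 5 q$)
$- F{\left(-46,-14 \right)} = - (-30 - -230) = - (-30 + 230) = \left(-1\right) 200 = -200$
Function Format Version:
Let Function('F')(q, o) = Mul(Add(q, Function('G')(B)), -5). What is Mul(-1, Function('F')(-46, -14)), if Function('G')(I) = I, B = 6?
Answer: -200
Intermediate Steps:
Function('F')(q, o) = Add(-30, Mul(-5, q)) (Function('F')(q, o) = Mul(Add(q, 6), -5) = Mul(Add(6, q), -5) = Add(-30, Mul(-5, q)))
Mul(-1, Function('F')(-46, -14)) = Mul(-1, Add(-30, Mul(-5, -46))) = Mul(-1, Add(-30, 230)) = Mul(-1, 200) = -200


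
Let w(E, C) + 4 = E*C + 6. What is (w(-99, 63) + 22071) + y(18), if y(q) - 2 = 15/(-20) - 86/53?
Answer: 3357153/212 ≈ 15836.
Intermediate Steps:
w(E, C) = 2 + C*E (w(E, C) = -4 + (E*C + 6) = -4 + (C*E + 6) = -4 + (6 + C*E) = 2 + C*E)
y(q) = -79/212 (y(q) = 2 + (15/(-20) - 86/53) = 2 + (15*(-1/20) - 86*1/53) = 2 + (-3/4 - 86/53) = 2 - 503/212 = -79/212)
(w(-99, 63) + 22071) + y(18) = ((2 + 63*(-99)) + 22071) - 79/212 = ((2 - 6237) + 22071) - 79/212 = (-6235 + 22071) - 79/212 = 15836 - 79/212 = 3357153/212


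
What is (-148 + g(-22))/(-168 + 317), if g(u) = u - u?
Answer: -148/149 ≈ -0.99329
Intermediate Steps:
g(u) = 0
(-148 + g(-22))/(-168 + 317) = (-148 + 0)/(-168 + 317) = -148/149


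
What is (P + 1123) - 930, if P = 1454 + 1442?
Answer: 3089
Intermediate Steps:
P = 2896
(P + 1123) - 930 = (2896 + 1123) - 930 = 4019 - 930 = 3089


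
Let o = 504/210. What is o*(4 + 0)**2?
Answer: 192/5 ≈ 38.400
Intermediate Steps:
o = 12/5 (o = 504*(1/210) = 12/5 ≈ 2.4000)
o*(4 + 0)**2 = 12*(4 + 0)**2/5 = (12/5)*4**2 = (12/5)*16 = 192/5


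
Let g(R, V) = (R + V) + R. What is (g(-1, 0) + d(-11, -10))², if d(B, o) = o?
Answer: 144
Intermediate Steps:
g(R, V) = V + 2*R
(g(-1, 0) + d(-11, -10))² = ((0 + 2*(-1)) - 10)² = ((0 - 2) - 10)² = (-2 - 10)² = (-12)² = 144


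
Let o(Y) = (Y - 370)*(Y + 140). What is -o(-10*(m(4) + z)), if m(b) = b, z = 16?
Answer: -34200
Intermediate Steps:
o(Y) = (-370 + Y)*(140 + Y)
-o(-10*(m(4) + z)) = -(-51800 + (-10*(4 + 16))² - (-2300)*(4 + 16)) = -(-51800 + (-10*20)² - (-2300)*20) = -(-51800 + (-200)² - 230*(-200)) = -(-51800 + 40000 + 46000) = -1*34200 = -34200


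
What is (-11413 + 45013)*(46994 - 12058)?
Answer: 1173849600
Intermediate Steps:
(-11413 + 45013)*(46994 - 12058) = 33600*34936 = 1173849600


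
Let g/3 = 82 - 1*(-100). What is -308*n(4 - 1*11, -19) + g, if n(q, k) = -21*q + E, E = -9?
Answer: -41958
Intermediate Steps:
g = 546 (g = 3*(82 - 1*(-100)) = 3*(82 + 100) = 3*182 = 546)
n(q, k) = -9 - 21*q (n(q, k) = -21*q - 9 = -9 - 21*q)
-308*n(4 - 1*11, -19) + g = -308*(-9 - 21*(4 - 1*11)) + 546 = -308*(-9 - 21*(4 - 11)) + 546 = -308*(-9 - 21*(-7)) + 546 = -308*(-9 + 147) + 546 = -308*138 + 546 = -42504 + 546 = -41958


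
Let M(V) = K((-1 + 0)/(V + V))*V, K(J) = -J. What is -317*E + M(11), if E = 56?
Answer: -35503/2 ≈ -17752.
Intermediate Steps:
M(V) = ½ (M(V) = (-(-1 + 0)/(V + V))*V = (-(-1)/(2*V))*V = (1/(2*V))*V = ½)
-317*E + M(11) = -317*56 + ½ = -17752 + ½ = -35503/2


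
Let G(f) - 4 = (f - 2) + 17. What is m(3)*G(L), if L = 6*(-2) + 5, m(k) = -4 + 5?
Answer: 12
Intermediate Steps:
m(k) = 1
L = -7 (L = -12 + 5 = -7)
G(f) = 19 + f (G(f) = 4 + ((f - 2) + 17) = 4 + ((-2 + f) + 17) = 4 + (15 + f) = 19 + f)
m(3)*G(L) = 1*(19 - 7) = 1*12 = 12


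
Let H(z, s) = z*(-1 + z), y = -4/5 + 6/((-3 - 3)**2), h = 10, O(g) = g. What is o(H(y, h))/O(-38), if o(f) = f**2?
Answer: -45619/1620000 ≈ -0.028160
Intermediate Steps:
y = -19/30 (y = -4*1/5 + 6/((-6)**2) = -4/5 + 6/36 = -4/5 + 6*(1/36) = -4/5 + 1/6 = -19/30 ≈ -0.63333)
o(H(y, h))/O(-38) = (-19*(-1 - 19/30)/30)**2/(-38) = (-19/30*(-49/30))**2*(-1/38) = (931/900)**2*(-1/38) = (866761/810000)*(-1/38) = -45619/1620000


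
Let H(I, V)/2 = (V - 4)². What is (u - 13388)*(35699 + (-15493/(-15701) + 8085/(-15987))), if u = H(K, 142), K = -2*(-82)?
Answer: 73778851407023100/83670629 ≈ 8.8178e+8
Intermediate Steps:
K = 164
H(I, V) = 2*(-4 + V)² (H(I, V) = 2*(V - 4)² = 2*(-4 + V)²)
u = 38088 (u = 2*(-4 + 142)² = 2*138² = 2*19044 = 38088)
(u - 13388)*(35699 + (-15493/(-15701) + 8085/(-15987))) = (38088 - 13388)*(35699 + (-15493/(-15701) + 8085/(-15987))) = 24700*(35699 + (-15493*(-1/15701) + 8085*(-1/15987))) = 24700*(35699 + (15493/15701 - 2695/5329)) = 24700*(35699 + 40248002/83670629) = 24700*(2986998032673/83670629) = 73778851407023100/83670629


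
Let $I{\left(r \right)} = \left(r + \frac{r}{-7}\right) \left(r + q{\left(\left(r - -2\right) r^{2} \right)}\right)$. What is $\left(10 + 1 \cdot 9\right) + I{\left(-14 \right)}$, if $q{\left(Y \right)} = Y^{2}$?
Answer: $-66382661$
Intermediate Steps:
$I{\left(r \right)} = \frac{6 r \left(r + r^{4} \left(2 + r\right)^{2}\right)}{7}$ ($I{\left(r \right)} = \left(r + \frac{r}{-7}\right) \left(r + \left(\left(r - -2\right) r^{2}\right)^{2}\right) = \left(r + r \left(- \frac{1}{7}\right)\right) \left(r + \left(\left(r + 2\right) r^{2}\right)^{2}\right) = \left(r - \frac{r}{7}\right) \left(r + \left(\left(2 + r\right) r^{2}\right)^{2}\right) = \frac{6 r}{7} \left(r + \left(r^{2} \left(2 + r\right)\right)^{2}\right) = \frac{6 r}{7} \left(r + r^{4} \left(2 + r\right)^{2}\right) = \frac{6 r \left(r + r^{4} \left(2 + r\right)^{2}\right)}{7}$)
$\left(10 + 1 \cdot 9\right) + I{\left(-14 \right)} = \left(10 + 1 \cdot 9\right) + \frac{6 \left(-14\right)^{2} \left(1 + \left(-14\right)^{3} \left(2 - 14\right)^{2}\right)}{7} = \left(10 + 9\right) + \frac{6}{7} \cdot 196 \left(1 - 2744 \left(-12\right)^{2}\right) = 19 + \frac{6}{7} \cdot 196 \left(1 - 395136\right) = 19 + \frac{6}{7} \cdot 196 \left(-395135\right) = 19 - 66382680 = -66382661$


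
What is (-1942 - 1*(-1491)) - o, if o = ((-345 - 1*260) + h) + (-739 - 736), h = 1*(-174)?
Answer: 1803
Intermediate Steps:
h = -174
o = -2254 (o = ((-345 - 1*260) - 174) + (-739 - 736) = ((-345 - 260) - 174) - 1475 = (-605 - 174) - 1475 = -779 - 1475 = -2254)
(-1942 - 1*(-1491)) - o = (-1942 - 1*(-1491)) - 1*(-2254) = (-1942 + 1491) + 2254 = -451 + 2254 = 1803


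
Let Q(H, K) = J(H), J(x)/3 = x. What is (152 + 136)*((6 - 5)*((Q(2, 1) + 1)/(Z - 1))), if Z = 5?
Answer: 504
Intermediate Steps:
J(x) = 3*x
Q(H, K) = 3*H
(152 + 136)*((6 - 5)*((Q(2, 1) + 1)/(Z - 1))) = (152 + 136)*((6 - 5)*((3*2 + 1)/(5 - 1))) = 288*(1*((6 + 1)/4)) = 288*(1*(7*(¼))) = 288*(1*(7/4)) = 288*(7/4) = 504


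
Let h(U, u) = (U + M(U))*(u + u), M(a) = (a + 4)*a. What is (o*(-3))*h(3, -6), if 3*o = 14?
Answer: 4032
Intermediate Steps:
o = 14/3 (o = (⅓)*14 = 14/3 ≈ 4.6667)
M(a) = a*(4 + a) (M(a) = (4 + a)*a = a*(4 + a))
h(U, u) = 2*u*(U + U*(4 + U)) (h(U, u) = (U + U*(4 + U))*(u + u) = (U + U*(4 + U))*(2*u) = 2*u*(U + U*(4 + U)))
(o*(-3))*h(3, -6) = ((14/3)*(-3))*(2*3*(-6)*(5 + 3)) = -28*3*(-6)*8 = -14*(-288) = 4032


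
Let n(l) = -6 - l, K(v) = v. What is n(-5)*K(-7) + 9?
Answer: 16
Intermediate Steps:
n(-5)*K(-7) + 9 = (-6 - 1*(-5))*(-7) + 9 = (-6 + 5)*(-7) + 9 = -1*(-7) + 9 = 7 + 9 = 16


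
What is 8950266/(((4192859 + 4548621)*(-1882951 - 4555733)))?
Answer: -1491711/9380604568720 ≈ -1.5902e-7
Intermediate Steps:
8950266/(((4192859 + 4548621)*(-1882951 - 4555733))) = 8950266/((8741480*(-6438684))) = 8950266/(-56283627412320) = 8950266*(-1/56283627412320) = -1491711/9380604568720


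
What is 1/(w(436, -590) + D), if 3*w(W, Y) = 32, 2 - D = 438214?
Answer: -3/1314604 ≈ -2.2821e-6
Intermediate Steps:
D = -438212 (D = 2 - 1*438214 = 2 - 438214 = -438212)
w(W, Y) = 32/3 (w(W, Y) = (⅓)*32 = 32/3)
1/(w(436, -590) + D) = 1/(32/3 - 438212) = 1/(-1314604/3) = -3/1314604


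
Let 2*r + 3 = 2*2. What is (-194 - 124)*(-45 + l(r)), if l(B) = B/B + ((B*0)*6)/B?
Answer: 13992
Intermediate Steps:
r = 1/2 (r = -3/2 + (2*2)/2 = -3/2 + (1/2)*4 = -3/2 + 2 = 1/2 ≈ 0.50000)
l(B) = 1 (l(B) = 1 + (0*6)/B = 1 + 0/B = 1 + 0 = 1)
(-194 - 124)*(-45 + l(r)) = (-194 - 124)*(-45 + 1) = -318*(-44) = 13992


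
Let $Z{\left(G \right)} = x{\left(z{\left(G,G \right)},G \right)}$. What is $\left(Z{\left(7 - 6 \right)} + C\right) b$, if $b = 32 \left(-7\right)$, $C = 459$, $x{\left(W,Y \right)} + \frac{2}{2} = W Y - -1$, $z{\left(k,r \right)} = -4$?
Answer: $-101920$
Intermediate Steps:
$x{\left(W,Y \right)} = W Y$ ($x{\left(W,Y \right)} = -1 + \left(W Y - -1\right) = -1 + \left(W Y + 1\right) = -1 + \left(1 + W Y\right) = W Y$)
$Z{\left(G \right)} = - 4 G$
$b = -224$
$\left(Z{\left(7 - 6 \right)} + C\right) b = \left(- 4 \left(7 - 6\right) + 459\right) \left(-224\right) = \left(\left(-4\right) 1 + 459\right) \left(-224\right) = \left(-4 + 459\right) \left(-224\right) = 455 \left(-224\right) = -101920$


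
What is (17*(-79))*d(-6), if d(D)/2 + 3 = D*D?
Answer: -88638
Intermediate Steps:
d(D) = -6 + 2*D**2 (d(D) = -6 + 2*(D*D) = -6 + 2*D**2)
(17*(-79))*d(-6) = (17*(-79))*(-6 + 2*(-6)**2) = -1343*(-6 + 2*36) = -1343*(-6 + 72) = -1343*66 = -88638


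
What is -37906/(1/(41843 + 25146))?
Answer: -2539285034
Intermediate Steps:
-37906/(1/(41843 + 25146)) = -37906/(1/66989) = -37906/1/66989 = -37906*66989 = -2539285034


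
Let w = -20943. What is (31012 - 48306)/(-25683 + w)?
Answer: 8647/23313 ≈ 0.37091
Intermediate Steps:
(31012 - 48306)/(-25683 + w) = (31012 - 48306)/(-25683 - 20943) = -17294/(-46626) = -17294*(-1/46626) = 8647/23313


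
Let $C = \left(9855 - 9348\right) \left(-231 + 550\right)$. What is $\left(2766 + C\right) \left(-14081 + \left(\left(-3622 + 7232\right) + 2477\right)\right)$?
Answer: $-1315005006$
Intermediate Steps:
$C = 161733$ ($C = 507 \cdot 319 = 161733$)
$\left(2766 + C\right) \left(-14081 + \left(\left(-3622 + 7232\right) + 2477\right)\right) = \left(2766 + 161733\right) \left(-14081 + \left(\left(-3622 + 7232\right) + 2477\right)\right) = 164499 \left(-14081 + \left(3610 + 2477\right)\right) = 164499 \left(-14081 + 6087\right) = 164499 \left(-7994\right) = -1315005006$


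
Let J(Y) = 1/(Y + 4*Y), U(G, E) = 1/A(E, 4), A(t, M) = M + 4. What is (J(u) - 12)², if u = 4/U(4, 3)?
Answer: 3682561/25600 ≈ 143.85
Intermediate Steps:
A(t, M) = 4 + M
U(G, E) = ⅛ (U(G, E) = 1/(4 + 4) = 1/8 = ⅛)
u = 32 (u = 4/(⅛) = 4*8 = 32)
J(Y) = 1/(5*Y)
(J(u) - 12)² = ((⅕)/32 - 12)² = ((⅕)*(1/32) - 12)² = (1/160 - 12)² = (-1919/160)² = 3682561/25600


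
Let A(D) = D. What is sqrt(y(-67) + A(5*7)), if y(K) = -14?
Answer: sqrt(21) ≈ 4.5826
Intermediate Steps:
sqrt(y(-67) + A(5*7)) = sqrt(-14 + 5*7) = sqrt(-14 + 35) = sqrt(21)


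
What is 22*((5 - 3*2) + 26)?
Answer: 550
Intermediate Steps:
22*((5 - 3*2) + 26) = 22*((5 - 6) + 26) = 22*(-1 + 26) = 22*25 = 550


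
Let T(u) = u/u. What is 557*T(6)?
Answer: 557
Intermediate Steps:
T(u) = 1
557*T(6) = 557*1 = 557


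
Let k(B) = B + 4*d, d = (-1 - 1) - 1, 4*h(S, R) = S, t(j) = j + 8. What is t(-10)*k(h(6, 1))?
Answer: 21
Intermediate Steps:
t(j) = 8 + j
h(S, R) = S/4
d = -3 (d = -2 - 1 = -3)
k(B) = -12 + B (k(B) = B + 4*(-3) = B - 12 = -12 + B)
t(-10)*k(h(6, 1)) = (8 - 10)*(-12 + (¼)*6) = -2*(-12 + 3/2) = -2*(-21/2) = 21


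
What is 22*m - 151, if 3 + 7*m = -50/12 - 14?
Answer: -4568/21 ≈ -217.52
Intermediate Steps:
m = -127/42 (m = -3/7 + (-50/12 - 14)/7 = -3/7 + (-50*1/12 - 14)/7 = -3/7 + (-25/6 - 14)/7 = -3/7 + (⅐)*(-109/6) = -3/7 - 109/42 = -127/42 ≈ -3.0238)
22*m - 151 = 22*(-127/42) - 151 = -1397/21 - 151 = -4568/21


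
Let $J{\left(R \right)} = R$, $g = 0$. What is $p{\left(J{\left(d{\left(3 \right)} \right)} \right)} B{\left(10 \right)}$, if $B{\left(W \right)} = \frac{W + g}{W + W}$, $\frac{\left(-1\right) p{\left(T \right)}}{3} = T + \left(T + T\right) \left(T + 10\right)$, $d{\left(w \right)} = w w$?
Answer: $- \frac{1053}{2} \approx -526.5$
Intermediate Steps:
$d{\left(w \right)} = w^{2}$
$p{\left(T \right)} = - 3 T - 6 T \left(10 + T\right)$ ($p{\left(T \right)} = - 3 \left(T + \left(T + T\right) \left(T + 10\right)\right) = - 3 \left(T + 2 T \left(10 + T\right)\right) = - 3 T - 6 T \left(10 + T\right)$)
$B{\left(W \right)} = \frac{1}{2}$ ($B{\left(W \right)} = \frac{W + 0}{W + W} = \frac{W}{2 W} = W \frac{1}{2 W} = \frac{1}{2}$)
$p{\left(J{\left(d{\left(3 \right)} \right)} \right)} B{\left(10 \right)} = - 3 \cdot 3^{2} \left(21 + 2 \cdot 3^{2}\right) \frac{1}{2} = \left(-3\right) 9 \left(21 + 2 \cdot 9\right) \frac{1}{2} = \left(-3\right) 9 \left(21 + 18\right) \frac{1}{2} = \left(-3\right) 9 \cdot 39 \cdot \frac{1}{2} = \left(-1053\right) \frac{1}{2} = - \frac{1053}{2}$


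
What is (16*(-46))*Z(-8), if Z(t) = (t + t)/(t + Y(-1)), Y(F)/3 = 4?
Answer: 2944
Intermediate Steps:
Y(F) = 12 (Y(F) = 3*4 = 12)
Z(t) = 2*t/(12 + t) (Z(t) = (t + t)/(t + 12) = (2*t)/(12 + t) = 2*t/(12 + t))
(16*(-46))*Z(-8) = (16*(-46))*(2*(-8)/(12 - 8)) = -1472*(-8)/4 = -736*(-4) = 2944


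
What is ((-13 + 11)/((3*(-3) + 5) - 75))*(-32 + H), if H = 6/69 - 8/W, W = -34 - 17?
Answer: -74500/92667 ≈ -0.80395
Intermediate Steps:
W = -51
H = 286/1173 (H = 6/69 - 8/(-51) = 6*(1/69) - 8*(-1/51) = 2/23 + 8/51 = 286/1173 ≈ 0.24382)
((-13 + 11)/((3*(-3) + 5) - 75))*(-32 + H) = ((-13 + 11)/((3*(-3) + 5) - 75))*(-32 + 286/1173) = -2/((-9 + 5) - 75)*(-37250/1173) = -2/(-4 - 75)*(-37250/1173) = -2/(-79)*(-37250/1173) = -2*(-1/79)*(-37250/1173) = (2/79)*(-37250/1173) = -74500/92667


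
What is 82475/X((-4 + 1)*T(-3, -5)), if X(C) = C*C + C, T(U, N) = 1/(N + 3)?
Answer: 65980/3 ≈ 21993.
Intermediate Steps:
T(U, N) = 1/(3 + N)
X(C) = C + C² (X(C) = C² + C = C + C²)
82475/X((-4 + 1)*T(-3, -5)) = 82475/((((-4 + 1)/(3 - 5))*(1 + (-4 + 1)/(3 - 5)))) = 82475/(((-3/(-2))*(1 - 3/(-2)))) = 82475/(((-3*(-½))*(1 - 3*(-½)))) = 82475/((3*(1 + 3/2)/2)) = 82475/(((3/2)*(5/2))) = 82475/(15/4) = 82475*(4/15) = 65980/3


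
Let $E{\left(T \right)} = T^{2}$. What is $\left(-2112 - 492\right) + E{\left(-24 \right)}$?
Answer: $-2028$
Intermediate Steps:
$\left(-2112 - 492\right) + E{\left(-24 \right)} = \left(-2112 - 492\right) + \left(-24\right)^{2} = \left(-2112 - 492\right) + 576 = -2604 + 576 = -2028$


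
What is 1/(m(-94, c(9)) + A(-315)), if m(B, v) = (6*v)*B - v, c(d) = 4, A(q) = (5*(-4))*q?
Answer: 1/4040 ≈ 0.00024752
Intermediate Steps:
A(q) = -20*q
m(B, v) = -v + 6*B*v (m(B, v) = 6*B*v - v = -v + 6*B*v)
1/(m(-94, c(9)) + A(-315)) = 1/(4*(-1 + 6*(-94)) - 20*(-315)) = 1/(4*(-1 - 564) + 6300) = 1/(4*(-565) + 6300) = 1/(-2260 + 6300) = 1/4040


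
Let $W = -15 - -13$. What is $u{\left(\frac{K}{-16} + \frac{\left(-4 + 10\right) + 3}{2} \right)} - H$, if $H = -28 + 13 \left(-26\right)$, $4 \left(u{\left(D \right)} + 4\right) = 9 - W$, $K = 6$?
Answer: $\frac{1459}{4} \approx 364.75$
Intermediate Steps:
$W = -2$ ($W = -15 + 13 = -2$)
$u{\left(D \right)} = - \frac{5}{4}$ ($u{\left(D \right)} = -4 + \frac{9 - -2}{4} = -4 + \frac{9 + 2}{4} = -4 + \frac{1}{4} \cdot 11 = -4 + \frac{11}{4} = - \frac{5}{4}$)
$H = -366$ ($H = -28 - 338 = -366$)
$u{\left(\frac{K}{-16} + \frac{\left(-4 + 10\right) + 3}{2} \right)} - H = - \frac{5}{4} - -366 = - \frac{5}{4} + 366 = \frac{1459}{4}$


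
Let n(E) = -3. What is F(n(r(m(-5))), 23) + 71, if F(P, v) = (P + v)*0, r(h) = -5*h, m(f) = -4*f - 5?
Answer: 71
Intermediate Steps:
m(f) = -5 - 4*f
F(P, v) = 0
F(n(r(m(-5))), 23) + 71 = 0 + 71 = 71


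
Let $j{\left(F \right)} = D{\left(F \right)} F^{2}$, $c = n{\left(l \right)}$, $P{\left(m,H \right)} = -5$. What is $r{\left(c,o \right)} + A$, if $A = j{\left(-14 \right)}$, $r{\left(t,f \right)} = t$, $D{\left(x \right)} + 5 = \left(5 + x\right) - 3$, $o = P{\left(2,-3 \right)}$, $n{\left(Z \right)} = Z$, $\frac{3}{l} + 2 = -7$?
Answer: $- \frac{9997}{3} \approx -3332.3$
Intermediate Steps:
$l = - \frac{1}{3}$ ($l = \frac{3}{-2 - 7} = \frac{3}{-9} = 3 \left(- \frac{1}{9}\right) = - \frac{1}{3} \approx -0.33333$)
$c = - \frac{1}{3} \approx -0.33333$
$o = -5$
$D{\left(x \right)} = -3 + x$ ($D{\left(x \right)} = -5 + \left(\left(5 + x\right) - 3\right) = -5 + \left(2 + x\right) = -3 + x$)
$j{\left(F \right)} = F^{2} \left(-3 + F\right)$ ($j{\left(F \right)} = \left(-3 + F\right) F^{2} = F^{2} \left(-3 + F\right)$)
$A = -3332$ ($A = \left(-14\right)^{2} \left(-3 - 14\right) = 196 \left(-17\right) = -3332$)
$r{\left(c,o \right)} + A = - \frac{1}{3} - 3332 = - \frac{9997}{3}$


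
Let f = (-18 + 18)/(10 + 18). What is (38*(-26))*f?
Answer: 0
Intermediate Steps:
f = 0 (f = 0/28 = 0*(1/28) = 0)
(38*(-26))*f = (38*(-26))*0 = -988*0 = 0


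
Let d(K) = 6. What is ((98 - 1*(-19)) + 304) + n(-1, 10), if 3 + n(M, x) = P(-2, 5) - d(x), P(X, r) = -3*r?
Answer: 397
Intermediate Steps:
n(M, x) = -24 (n(M, x) = -3 + (-3*5 - 1*6) = -3 + (-15 - 6) = -3 - 21 = -24)
((98 - 1*(-19)) + 304) + n(-1, 10) = ((98 - 1*(-19)) + 304) - 24 = ((98 + 19) + 304) - 24 = (117 + 304) - 24 = 421 - 24 = 397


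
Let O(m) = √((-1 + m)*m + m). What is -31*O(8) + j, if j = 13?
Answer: -235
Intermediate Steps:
O(m) = √(m + m*(-1 + m)) (O(m) = √(m*(-1 + m) + m) = √(m + m*(-1 + m)))
-31*O(8) + j = -31*√(8²) + 13 = -31*√64 + 13 = -31*8 + 13 = -248 + 13 = -235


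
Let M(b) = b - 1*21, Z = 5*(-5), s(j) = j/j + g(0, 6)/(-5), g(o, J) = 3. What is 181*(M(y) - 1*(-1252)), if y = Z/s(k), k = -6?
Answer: 422997/2 ≈ 2.1150e+5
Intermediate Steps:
s(j) = ⅖ (s(j) = j/j + 3/(-5) = 1 + 3*(-⅕) = 1 - ⅗ = ⅖)
Z = -25
y = -125/2 (y = -25/⅖ = -25*5/2 = -125/2 ≈ -62.500)
M(b) = -21 + b (M(b) = b - 21 = -21 + b)
181*(M(y) - 1*(-1252)) = 181*((-21 - 125/2) - 1*(-1252)) = 181*(-167/2 + 1252) = 181*(2337/2) = 422997/2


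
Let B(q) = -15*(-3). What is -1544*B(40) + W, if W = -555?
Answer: -70035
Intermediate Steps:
B(q) = 45
-1544*B(40) + W = -1544*45 - 555 = -69480 - 555 = -70035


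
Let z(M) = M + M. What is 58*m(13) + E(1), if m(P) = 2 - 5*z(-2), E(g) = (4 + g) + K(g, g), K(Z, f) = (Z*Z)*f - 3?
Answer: 1279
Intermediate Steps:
z(M) = 2*M
K(Z, f) = -3 + f*Z² (K(Z, f) = Z²*f - 3 = f*Z² - 3 = -3 + f*Z²)
E(g) = 1 + g + g³ (E(g) = (4 + g) + (-3 + g*g²) = (4 + g) + (-3 + g³) = 1 + g + g³)
m(P) = 22 (m(P) = 2 - 10*(-2) = 2 - 5*(-4) = 2 + 20 = 22)
58*m(13) + E(1) = 58*22 + (1 + 1 + 1³) = 1276 + (1 + 1 + 1) = 1276 + 3 = 1279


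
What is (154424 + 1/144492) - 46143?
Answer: 15645738253/144492 ≈ 1.0828e+5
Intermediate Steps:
(154424 + 1/144492) - 46143 = 22313032609/144492 - 46143 = 15645738253/144492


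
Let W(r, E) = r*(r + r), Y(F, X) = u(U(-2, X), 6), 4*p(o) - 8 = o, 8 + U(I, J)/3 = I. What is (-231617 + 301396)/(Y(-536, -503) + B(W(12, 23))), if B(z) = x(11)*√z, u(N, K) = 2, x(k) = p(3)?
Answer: -69779/1087 + 2302707*√2/2174 ≈ 1433.7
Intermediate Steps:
U(I, J) = -24 + 3*I
p(o) = 2 + o/4
x(k) = 11/4 (x(k) = 2 + (¼)*3 = 2 + ¾ = 11/4)
Y(F, X) = 2
W(r, E) = 2*r² (W(r, E) = r*(2*r) = 2*r²)
B(z) = 11*√z/4
(-231617 + 301396)/(Y(-536, -503) + B(W(12, 23))) = (-231617 + 301396)/(2 + 11*√(2*12²)/4) = 69779/(2 + 11*√(2*144)/4) = 69779/(2 + 11*√288/4) = 69779/(2 + 11*(12*√2)/4) = 69779/(2 + 33*√2)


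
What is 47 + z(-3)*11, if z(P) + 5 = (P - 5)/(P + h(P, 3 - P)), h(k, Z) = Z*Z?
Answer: -32/3 ≈ -10.667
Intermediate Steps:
h(k, Z) = Z²
z(P) = -5 + (-5 + P)/(P + (3 - P)²) (z(P) = -5 + (P - 5)/(P + (3 - P)²) = -5 + (-5 + P)/(P + (3 - P)²))
47 + z(-3)*11 = 47 + ((-50 - 5*(-3)² + 26*(-3))/(9 + (-3)² - 5*(-3)))*11 = 47 + ((-50 - 5*9 - 78)/(9 + 9 + 15))*11 = 47 + ((-50 - 45 - 78)/33)*11 = 47 + ((1/33)*(-173))*11 = 47 - 173/33*11 = 47 - 173/3 = -32/3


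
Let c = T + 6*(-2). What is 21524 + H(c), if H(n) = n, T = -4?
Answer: 21508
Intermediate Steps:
c = -16 (c = -4 + 6*(-2) = -4 - 12 = -16)
21524 + H(c) = 21524 - 16 = 21508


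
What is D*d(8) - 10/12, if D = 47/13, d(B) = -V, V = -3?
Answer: 781/78 ≈ 10.013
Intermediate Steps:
d(B) = 3 (d(B) = -1*(-3) = 3)
D = 47/13 (D = 47*(1/13) = 47/13 ≈ 3.6154)
D*d(8) - 10/12 = (47/13)*3 - 10/12 = 141/13 - 10*1/12 = 141/13 - ⅚ = 781/78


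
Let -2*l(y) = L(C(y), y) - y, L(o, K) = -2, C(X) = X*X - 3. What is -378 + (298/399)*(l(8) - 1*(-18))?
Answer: -143968/399 ≈ -360.82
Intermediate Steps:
C(X) = -3 + X**2 (C(X) = X**2 - 3 = -3 + X**2)
l(y) = 1 + y/2 (l(y) = -(-2 - y)/2 = 1 + y/2)
-378 + (298/399)*(l(8) - 1*(-18)) = -378 + (298/399)*((1 + (1/2)*8) - 1*(-18)) = -378 + (298*(1/399))*((1 + 4) + 18) = -378 + 298*(5 + 18)/399 = -378 + (298/399)*23 = -378 + 6854/399 = -143968/399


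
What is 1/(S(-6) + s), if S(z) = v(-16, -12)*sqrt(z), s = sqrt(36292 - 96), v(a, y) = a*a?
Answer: 1/(2*(sqrt(9049) + 128*I*sqrt(6))) ≈ 0.00044305 - 0.0014603*I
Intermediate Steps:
v(a, y) = a**2
s = 2*sqrt(9049) (s = sqrt(36196) = 2*sqrt(9049) ≈ 190.25)
S(z) = 256*sqrt(z) (S(z) = (-16)**2*sqrt(z) = 256*sqrt(z))
1/(S(-6) + s) = 1/(256*sqrt(-6) + 2*sqrt(9049)) = 1/(256*(I*sqrt(6)) + 2*sqrt(9049)) = 1/(256*I*sqrt(6) + 2*sqrt(9049)) = 1/(2*sqrt(9049) + 256*I*sqrt(6))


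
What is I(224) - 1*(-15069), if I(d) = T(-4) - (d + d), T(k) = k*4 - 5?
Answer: 14600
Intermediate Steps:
T(k) = -5 + 4*k (T(k) = 4*k - 5 = -5 + 4*k)
I(d) = -21 - 2*d (I(d) = (-5 + 4*(-4)) - (d + d) = (-5 - 16) - 2*d = -21 - 2*d)
I(224) - 1*(-15069) = (-21 - 2*224) - 1*(-15069) = (-21 - 448) + 15069 = -469 + 15069 = 14600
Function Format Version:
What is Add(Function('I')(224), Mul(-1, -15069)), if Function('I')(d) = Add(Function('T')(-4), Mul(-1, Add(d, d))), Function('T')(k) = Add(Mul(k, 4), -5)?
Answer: 14600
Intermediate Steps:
Function('T')(k) = Add(-5, Mul(4, k)) (Function('T')(k) = Add(Mul(4, k), -5) = Add(-5, Mul(4, k)))
Function('I')(d) = Add(-21, Mul(-2, d)) (Function('I')(d) = Add(Add(-5, Mul(4, -4)), Mul(-1, Add(d, d))) = Add(Add(-5, -16), Mul(-1, Mul(2, d))) = Add(-21, Mul(-2, d)))
Add(Function('I')(224), Mul(-1, -15069)) = Add(Add(-21, Mul(-2, 224)), Mul(-1, -15069)) = Add(Add(-21, -448), 15069) = Add(-469, 15069) = 14600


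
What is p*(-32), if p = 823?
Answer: -26336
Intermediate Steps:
p*(-32) = 823*(-32) = -26336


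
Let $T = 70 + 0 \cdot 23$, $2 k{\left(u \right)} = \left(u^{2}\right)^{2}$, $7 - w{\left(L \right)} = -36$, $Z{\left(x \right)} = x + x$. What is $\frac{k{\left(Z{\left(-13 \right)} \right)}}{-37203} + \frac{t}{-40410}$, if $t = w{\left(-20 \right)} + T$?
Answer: $- \frac{3079134673}{501124410} \approx -6.1445$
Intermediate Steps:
$Z{\left(x \right)} = 2 x$
$w{\left(L \right)} = 43$ ($w{\left(L \right)} = 7 - -36 = 7 + 36 = 43$)
$k{\left(u \right)} = \frac{u^{4}}{2}$ ($k{\left(u \right)} = \frac{\left(u^{2}\right)^{2}}{2} = \frac{u^{4}}{2}$)
$T = 70$ ($T = 70 + 0 = 70$)
$t = 113$ ($t = 43 + 70 = 113$)
$\frac{k{\left(Z{\left(-13 \right)} \right)}}{-37203} + \frac{t}{-40410} = \frac{\frac{1}{2} \left(2 \left(-13\right)\right)^{4}}{-37203} + \frac{113}{-40410} = \frac{\left(-26\right)^{4}}{2} \left(- \frac{1}{37203}\right) + 113 \left(- \frac{1}{40410}\right) = \frac{1}{2} \cdot 456976 \left(- \frac{1}{37203}\right) - \frac{113}{40410} = 228488 \left(- \frac{1}{37203}\right) - \frac{113}{40410} = - \frac{228488}{37203} - \frac{113}{40410} = - \frac{3079134673}{501124410}$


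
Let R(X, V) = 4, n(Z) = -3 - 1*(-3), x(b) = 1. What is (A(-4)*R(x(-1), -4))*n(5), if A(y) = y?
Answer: 0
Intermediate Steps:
n(Z) = 0 (n(Z) = -3 + 3 = 0)
(A(-4)*R(x(-1), -4))*n(5) = -4*4*0 = -16*0 = 0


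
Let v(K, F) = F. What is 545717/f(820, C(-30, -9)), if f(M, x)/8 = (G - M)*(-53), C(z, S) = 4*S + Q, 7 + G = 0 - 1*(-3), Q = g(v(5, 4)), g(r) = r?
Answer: 545717/349376 ≈ 1.5620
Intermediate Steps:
Q = 4
G = -4 (G = -7 + (0 - 1*(-3)) = -7 + (0 + 3) = -7 + 3 = -4)
C(z, S) = 4 + 4*S (C(z, S) = 4*S + 4 = 4 + 4*S)
f(M, x) = 1696 + 424*M (f(M, x) = 8*((-4 - M)*(-53)) = 8*(212 + 53*M) = 1696 + 424*M)
545717/f(820, C(-30, -9)) = 545717/(1696 + 424*820) = 545717/(1696 + 347680) = 545717/349376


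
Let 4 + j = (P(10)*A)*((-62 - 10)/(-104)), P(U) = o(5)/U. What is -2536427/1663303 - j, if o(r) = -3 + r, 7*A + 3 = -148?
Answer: 4133565952/756802865 ≈ 5.4619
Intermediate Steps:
A = -151/7 (A = -3/7 + (⅐)*(-148) = -3/7 - 148/7 = -151/7 ≈ -21.571)
P(U) = 2/U (P(U) = (-3 + 5)/U = 2/U)
j = -3179/455 (j = -4 + ((2/10)*(-151/7))*((-62 - 10)/(-104)) = -4 + ((2*(⅒))*(-151/7))*(-72*(-1/104)) = -4 + ((⅕)*(-151/7))*(9/13) = -4 - 151/35*9/13 = -4 - 1359/455 = -3179/455 ≈ -6.9868)
-2536427/1663303 - j = -2536427/1663303 - 1*(-3179/455) = -2536427*1/1663303 + 3179/455 = -2536427/1663303 + 3179/455 = 4133565952/756802865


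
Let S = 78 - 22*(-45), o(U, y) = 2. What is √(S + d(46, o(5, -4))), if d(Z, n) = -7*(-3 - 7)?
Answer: √1138 ≈ 33.734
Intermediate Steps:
d(Z, n) = 70 (d(Z, n) = -7*(-10) = 70)
S = 1068 (S = 78 + 990 = 1068)
√(S + d(46, o(5, -4))) = √(1068 + 70) = √1138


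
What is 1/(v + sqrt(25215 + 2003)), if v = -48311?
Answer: -48311/2333925503 - sqrt(27218)/2333925503 ≈ -2.0770e-5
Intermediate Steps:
1/(v + sqrt(25215 + 2003)) = 1/(-48311 + sqrt(25215 + 2003)) = 1/(-48311 + sqrt(27218))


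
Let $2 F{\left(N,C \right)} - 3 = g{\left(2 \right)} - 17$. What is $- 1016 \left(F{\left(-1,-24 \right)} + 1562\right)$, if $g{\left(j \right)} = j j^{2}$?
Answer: $-1583944$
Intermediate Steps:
$g{\left(j \right)} = j^{3}$
$F{\left(N,C \right)} = -3$ ($F{\left(N,C \right)} = \frac{3}{2} + \frac{2^{3} - 17}{2} = \frac{3}{2} + \frac{8 - 17}{2} = \frac{3}{2} + \frac{1}{2} \left(-9\right) = \frac{3}{2} - \frac{9}{2} = -3$)
$- 1016 \left(F{\left(-1,-24 \right)} + 1562\right) = - 1016 \left(-3 + 1562\right) = \left(-1016\right) 1559 = -1583944$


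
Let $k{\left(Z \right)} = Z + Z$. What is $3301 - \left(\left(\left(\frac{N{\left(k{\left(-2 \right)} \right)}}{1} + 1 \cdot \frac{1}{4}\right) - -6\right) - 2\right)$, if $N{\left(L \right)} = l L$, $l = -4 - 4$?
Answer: $\frac{13059}{4} \approx 3264.8$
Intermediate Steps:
$l = -8$
$k{\left(Z \right)} = 2 Z$
$N{\left(L \right)} = - 8 L$
$3301 - \left(\left(\left(\frac{N{\left(k{\left(-2 \right)} \right)}}{1} + 1 \cdot \frac{1}{4}\right) - -6\right) - 2\right) = 3301 - \left(\left(\left(\frac{\left(-8\right) 2 \left(-2\right)}{1} + 1 \cdot \frac{1}{4}\right) - -6\right) - 2\right) = 3301 - \left(\left(\left(\left(-8\right) \left(-4\right) 1 + 1 \cdot \frac{1}{4}\right) + 6\right) - 2\right) = 3301 - \left(\left(\left(32 \cdot 1 + \frac{1}{4}\right) + 6\right) - 2\right) = 3301 - \left(\left(\left(32 + \frac{1}{4}\right) + 6\right) - 2\right) = 3301 - \left(\left(\frac{129}{4} + 6\right) - 2\right) = 3301 - \left(\frac{153}{4} - 2\right) = 3301 - \frac{145}{4} = \frac{13059}{4}$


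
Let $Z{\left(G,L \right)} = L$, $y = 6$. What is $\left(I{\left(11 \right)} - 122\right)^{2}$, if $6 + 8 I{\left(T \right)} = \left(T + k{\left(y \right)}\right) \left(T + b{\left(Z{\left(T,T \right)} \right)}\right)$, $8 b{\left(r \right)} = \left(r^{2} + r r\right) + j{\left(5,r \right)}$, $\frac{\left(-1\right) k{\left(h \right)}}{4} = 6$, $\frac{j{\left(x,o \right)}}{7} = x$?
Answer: $\frac{158785201}{4096} \approx 38766.0$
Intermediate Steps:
$j{\left(x,o \right)} = 7 x$
$k{\left(h \right)} = -24$ ($k{\left(h \right)} = \left(-4\right) 6 = -24$)
$b{\left(r \right)} = \frac{35}{8} + \frac{r^{2}}{4}$ ($b{\left(r \right)} = \frac{\left(r^{2} + r r\right) + 7 \cdot 5}{8} = \frac{\left(r^{2} + r^{2}\right) + 35}{8} = \frac{2 r^{2} + 35}{8} = \frac{35 + 2 r^{2}}{8} = \frac{35}{8} + \frac{r^{2}}{4}$)
$I{\left(T \right)} = - \frac{3}{4} + \frac{\left(-24 + T\right) \left(\frac{35}{8} + T + \frac{T^{2}}{4}\right)}{8}$ ($I{\left(T \right)} = - \frac{3}{4} + \frac{\left(T - 24\right) \left(T + \left(\frac{35}{8} + \frac{T^{2}}{4}\right)\right)}{8} = - \frac{3}{4} + \frac{\left(-24 + T\right) \left(\frac{35}{8} + T + \frac{T^{2}}{4}\right)}{8}$)
$\left(I{\left(11 \right)} - 122\right)^{2} = \left(\left(- \frac{111}{8} - \frac{1727}{64} - \frac{5 \cdot 11^{2}}{8} + \frac{11^{3}}{32}\right) - 122\right)^{2} = \left(\left(- \frac{111}{8} - \frac{1727}{64} - \frac{605}{8} + \frac{1}{32} \cdot 1331\right) - 122\right)^{2} = \left(\left(- \frac{111}{8} - \frac{1727}{64} - \frac{605}{8} + \frac{1331}{32}\right) - 122\right)^{2} = \left(- \frac{4793}{64} - 122\right)^{2} = \left(- \frac{12601}{64}\right)^{2} = \frac{158785201}{4096}$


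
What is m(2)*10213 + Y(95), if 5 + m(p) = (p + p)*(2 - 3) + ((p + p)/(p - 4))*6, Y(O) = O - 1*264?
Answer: -214642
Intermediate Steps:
Y(O) = -264 + O (Y(O) = O - 264 = -264 + O)
m(p) = -5 - 2*p + 12*p/(-4 + p) (m(p) = -5 + ((p + p)*(2 - 3) + ((p + p)/(p - 4))*6) = -5 + ((2*p)*(-1) + ((2*p)/(-4 + p))*6) = -5 + (-2*p + (2*p/(-4 + p))*6) = -5 + (-2*p + 12*p/(-4 + p)) = -5 - 2*p + 12*p/(-4 + p))
m(2)*10213 + Y(95) = ((20 - 2*2² + 15*2)/(-4 + 2))*10213 + (-264 + 95) = ((20 - 2*4 + 30)/(-2))*10213 - 169 = -(20 - 8 + 30)/2*10213 - 169 = -½*42*10213 - 169 = -21*10213 - 169 = -214473 - 169 = -214642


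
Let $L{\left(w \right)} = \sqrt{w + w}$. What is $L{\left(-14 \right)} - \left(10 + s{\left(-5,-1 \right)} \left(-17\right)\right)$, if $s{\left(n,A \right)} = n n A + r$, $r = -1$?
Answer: $-452 + 2 i \sqrt{7} \approx -452.0 + 5.2915 i$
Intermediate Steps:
$s{\left(n,A \right)} = -1 + A n^{2}$ ($s{\left(n,A \right)} = n n A - 1 = n^{2} A - 1 = A n^{2} - 1 = -1 + A n^{2}$)
$L{\left(w \right)} = \sqrt{2} \sqrt{w}$ ($L{\left(w \right)} = \sqrt{2 w} = \sqrt{2} \sqrt{w}$)
$L{\left(-14 \right)} - \left(10 + s{\left(-5,-1 \right)} \left(-17\right)\right) = \sqrt{2} \sqrt{-14} - \left(10 + \left(-1 - \left(-5\right)^{2}\right) \left(-17\right)\right) = \sqrt{2} i \sqrt{14} - \left(10 + \left(-1 - 25\right) \left(-17\right)\right) = 2 i \sqrt{7} - \left(10 + \left(-1 - 25\right) \left(-17\right)\right) = 2 i \sqrt{7} - \left(10 - -442\right) = 2 i \sqrt{7} - \left(10 + 442\right) = 2 i \sqrt{7} - 452 = -452 + 2 i \sqrt{7}$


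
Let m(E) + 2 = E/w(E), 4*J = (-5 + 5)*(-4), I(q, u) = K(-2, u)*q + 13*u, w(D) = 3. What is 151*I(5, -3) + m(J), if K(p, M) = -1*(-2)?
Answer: -4381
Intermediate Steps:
K(p, M) = 2
I(q, u) = 2*q + 13*u
J = 0 (J = ((-5 + 5)*(-4))/4 = (0*(-4))/4 = (¼)*0 = 0)
m(E) = -2 + E/3
151*I(5, -3) + m(J) = 151*(2*5 + 13*(-3)) + (-2 + (⅓)*0) = 151*(10 - 39) + (-2 + 0) = 151*(-29) - 2 = -4379 - 2 = -4381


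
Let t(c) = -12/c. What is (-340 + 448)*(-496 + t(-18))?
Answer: -53496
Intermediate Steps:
(-340 + 448)*(-496 + t(-18)) = (-340 + 448)*(-496 - 12/(-18)) = 108*(-496 - 12*(-1/18)) = 108*(-496 + ⅔) = 108*(-1486/3) = -53496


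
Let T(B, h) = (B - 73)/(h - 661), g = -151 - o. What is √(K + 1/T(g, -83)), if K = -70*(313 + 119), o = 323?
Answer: 2*I*√2261918298/547 ≈ 173.89*I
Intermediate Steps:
K = -30240 (K = -70*432 = -30240)
g = -474 (g = -151 - 1*323 = -151 - 323 = -474)
T(B, h) = (-73 + B)/(-661 + h)
√(K + 1/T(g, -83)) = √(-30240 + 1/((-73 - 474)/(-661 - 83))) = √(-30240 + 1/(-547/(-744))) = √(-30240 + 1/(-1/744*(-547))) = √(-30240 + 1/(547/744)) = √(-30240 + 744/547) = √(-16540536/547) = 2*I*√2261918298/547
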